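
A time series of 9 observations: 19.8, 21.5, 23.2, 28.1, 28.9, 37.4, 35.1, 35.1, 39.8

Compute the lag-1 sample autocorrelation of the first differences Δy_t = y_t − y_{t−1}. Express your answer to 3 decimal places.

-0.473

First differences Δy: 1.7, 1.7, 4.9, 0.8, 8.5, -2.3, 0.0, 4.7
Mean of differences = 2.5000
Numerator Σ(Δy_t−Δȳ)(Δy_{t+1}−Δȳ) = -37.8600
Denominator Σ(Δy_t−Δȳ)² = 80.0600
r_1(Δy) = -37.8600 / 80.0600 = -0.473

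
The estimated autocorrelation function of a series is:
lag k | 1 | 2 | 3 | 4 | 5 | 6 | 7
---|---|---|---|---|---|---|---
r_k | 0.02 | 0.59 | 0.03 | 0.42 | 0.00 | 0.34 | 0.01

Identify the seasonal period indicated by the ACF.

2

The largest autocorrelation is r_2 = 0.59, with weaker echoes at lags 4 (0.42) and 6 (0.34); the remaining lags stay at or below 0.03.
The dominant spike at lag 2 indicates a seasonal period of 2.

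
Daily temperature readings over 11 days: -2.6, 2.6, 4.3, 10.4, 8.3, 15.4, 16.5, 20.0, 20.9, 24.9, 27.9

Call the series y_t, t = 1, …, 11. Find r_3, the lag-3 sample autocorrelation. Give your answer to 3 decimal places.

Mean ȳ = (-2.6 + 2.6 + 4.3 + 10.4 + 8.3 + 15.4 + 16.5 + 20.0 + 20.9 + 24.9 + 27.9)/11 = 13.5091
Numerator Σ_{t=1}^{8}(y_t−ȳ)(y_{t+3}−ȳ) = 187.8416
Denominator Σ(y_t−ȳ)² = 946.2491
r_3 = 187.8416 / 946.2491 = 0.199

0.199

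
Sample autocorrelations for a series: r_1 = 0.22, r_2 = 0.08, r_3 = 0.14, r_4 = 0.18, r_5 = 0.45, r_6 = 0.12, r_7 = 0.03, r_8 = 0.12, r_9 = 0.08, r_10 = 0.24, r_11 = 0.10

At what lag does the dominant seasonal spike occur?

5

The largest autocorrelation is r_5 = 0.45, with a weaker echo at lag 10 (0.24); the remaining lags stay at or below 0.22. The elevated value at lag 1 (0.22), dropping to 0.08 at lag 2, reflects decaying short-term dependence rather than seasonality.
The dominant spike at lag 5 indicates a seasonal period of 5.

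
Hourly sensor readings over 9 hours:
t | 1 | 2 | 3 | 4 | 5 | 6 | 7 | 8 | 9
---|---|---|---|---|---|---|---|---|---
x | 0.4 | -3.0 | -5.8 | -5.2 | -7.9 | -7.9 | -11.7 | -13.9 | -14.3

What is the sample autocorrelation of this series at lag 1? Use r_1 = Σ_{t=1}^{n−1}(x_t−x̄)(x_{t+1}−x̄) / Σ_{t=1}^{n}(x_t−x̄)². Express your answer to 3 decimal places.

0.602

Mean x̄ = (0.4 − 3.0 − 5.8 − 5.2 − 7.9 − 7.9 − 11.7 − 13.9 − 14.3)/9 = -7.7000
Numerator Σ_{t=1}^{8}(x_t−x̄)(x_{t+1}−x̄) = 117.8100
Denominator Σ(x_t−x̄)² = 195.6400
r_1 = 117.8100 / 195.6400 = 0.602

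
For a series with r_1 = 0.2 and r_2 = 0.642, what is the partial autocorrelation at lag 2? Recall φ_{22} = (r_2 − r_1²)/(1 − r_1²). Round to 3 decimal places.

φ_{22} = (r_2 − r_1²) / (1 − r_1²)
r_1² = (0.2)² = 0.04
Numerator = 0.642 − 0.0400 = 0.6020; denominator = 1 − 0.0400 = 0.9600
φ_{22} = 0.6020 / 0.9600 = 0.627

0.627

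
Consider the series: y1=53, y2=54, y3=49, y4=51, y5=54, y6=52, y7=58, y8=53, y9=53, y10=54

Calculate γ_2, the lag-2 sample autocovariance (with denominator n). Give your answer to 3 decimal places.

Mean ȳ = (53 + 54 + 49 + 51 + 54 + 52 + 58 + 53 + 53 + 54)/10 = 53.1000
Σ_{t=1}^{8}(y_t−ȳ)(y_{t+2}−ȳ) = 1.0800
γ_2 = 1.0800 / 10 = 0.108

0.108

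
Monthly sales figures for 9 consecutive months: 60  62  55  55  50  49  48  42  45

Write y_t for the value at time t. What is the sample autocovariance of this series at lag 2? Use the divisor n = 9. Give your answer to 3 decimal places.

11.582

Mean ȳ = (60 + 62 + 55 + 55 + 50 + 49 + 48 + 42 + 45)/9 = 51.7778
Σ_{t=1}^{7}(y_t−ȳ)(y_{t+2}−ȳ) = 104.2346
γ_2 = 104.2346 / 9 = 11.582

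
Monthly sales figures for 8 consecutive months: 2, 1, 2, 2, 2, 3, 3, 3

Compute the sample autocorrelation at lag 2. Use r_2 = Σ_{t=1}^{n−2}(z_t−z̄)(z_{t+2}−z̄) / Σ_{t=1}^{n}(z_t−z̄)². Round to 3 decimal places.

0.179

Mean z̄ = (2 + 1 + 2 + 2 + 2 + 3 + 3 + 3)/8 = 2.2500
Deviations from mean: -0.2500, -1.2500, -0.2500, -0.2500, -0.2500, 0.7500, 0.7500, 0.7500
Numerator Σ_{t=1}^{6}(z_t−z̄)(z_{t+2}−z̄) = 0.6250
Denominator Σ(z_t−z̄)² = 3.5000
r_2 = 0.6250 / 3.5000 = 0.179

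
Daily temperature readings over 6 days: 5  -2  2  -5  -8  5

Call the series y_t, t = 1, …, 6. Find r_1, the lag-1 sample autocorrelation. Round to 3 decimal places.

-0.211

Mean ȳ = (5 − 2 + 2 − 5 − 8 + 5)/6 = -0.5000
Σ(y_t−ȳ)(y_{t+1}−ȳ) = (-8.2500) + (-3.7500) + (-11.2500) + (33.7500) + (-41.2500) = -30.7500
Denominator Σ(y_t−ȳ)² = 145.5000
r_1 = -30.7500 / 145.5000 = -0.211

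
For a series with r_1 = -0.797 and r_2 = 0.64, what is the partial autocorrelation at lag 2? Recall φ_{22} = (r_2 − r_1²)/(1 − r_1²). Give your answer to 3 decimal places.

0.013

φ_{22} = (r_2 − r_1²) / (1 − r_1²)
r_1² = (-0.797)² = 0.635209
Numerator = 0.64 − 0.6352 = 0.0048; denominator = 1 − 0.6352 = 0.3648
φ_{22} = 0.0048 / 0.3648 = 0.013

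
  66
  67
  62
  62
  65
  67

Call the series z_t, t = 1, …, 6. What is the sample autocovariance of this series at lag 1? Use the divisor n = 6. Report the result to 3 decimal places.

Mean z̄ = (66 + 67 + 62 + 62 + 65 + 67)/6 = 64.8333
Σ_{t=1}^{5}(z_t−z̄)(z_{t+1}−z̄) = 4.3056
γ_1 = 4.3056 / 6 = 0.718

0.718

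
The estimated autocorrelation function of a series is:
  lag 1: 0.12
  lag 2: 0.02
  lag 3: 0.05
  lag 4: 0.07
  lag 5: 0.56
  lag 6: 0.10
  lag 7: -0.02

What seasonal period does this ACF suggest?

5

The largest autocorrelation is r_5 = 0.56; the remaining lags stay at or below 0.12.
The dominant spike at lag 5 indicates a seasonal period of 5.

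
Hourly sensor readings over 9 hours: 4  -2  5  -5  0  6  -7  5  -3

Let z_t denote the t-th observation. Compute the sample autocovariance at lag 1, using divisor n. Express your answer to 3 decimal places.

Mean z̄ = (4 − 2 + 5 − 5 + 0 + 6 − 7 + 5 − 3)/9 = 0.3333
Σ_{t=1}^{8}(z_t−z̄)(z_{t+1}−z̄) = -135.7778
γ_1 = -135.7778 / 9 = -15.086

-15.086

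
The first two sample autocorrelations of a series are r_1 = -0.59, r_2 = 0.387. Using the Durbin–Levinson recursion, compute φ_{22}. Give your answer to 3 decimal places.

0.060

φ_{22} = (r_2 − r_1²) / (1 − r_1²)
r_1² = (-0.59)² = 0.3481
Numerator = 0.387 − 0.3481 = 0.0389; denominator = 1 − 0.3481 = 0.6519
φ_{22} = 0.0389 / 0.6519 = 0.060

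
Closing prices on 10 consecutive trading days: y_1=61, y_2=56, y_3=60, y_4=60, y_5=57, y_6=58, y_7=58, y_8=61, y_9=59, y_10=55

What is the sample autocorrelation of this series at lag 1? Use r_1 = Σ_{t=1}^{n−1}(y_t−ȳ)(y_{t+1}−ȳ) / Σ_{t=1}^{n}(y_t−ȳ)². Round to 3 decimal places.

-0.279

Mean ȳ = (61 + 56 + 60 + 60 + 57 + 58 + 58 + 61 + 59 + 55)/10 = 58.5000
Numerator Σ_{t=1}^{9}(y_t−ȳ)(y_{t+1}−ȳ) = -10.7500
Denominator Σ(y_t−ȳ)² = 38.5000
r_1 = -10.7500 / 38.5000 = -0.279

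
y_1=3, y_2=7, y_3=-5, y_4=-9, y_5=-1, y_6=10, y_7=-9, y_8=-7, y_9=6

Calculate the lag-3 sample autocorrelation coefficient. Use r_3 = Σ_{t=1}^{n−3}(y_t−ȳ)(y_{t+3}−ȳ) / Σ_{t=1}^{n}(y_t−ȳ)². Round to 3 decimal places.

Mean ȳ = (3 + 7 − 5 − 9 − 1 + 10 − 9 − 7 + 6)/9 = -0.5556
Σ(y_t−ȳ)(y_{t+3}−ȳ) = (-30.0247) + (-3.3580) + (-46.9136) + (71.3086) + (2.8642) + (69.1975) = 63.0741
Denominator Σ(y_t−ȳ)² = 428.2222
r_3 = 63.0741 / 428.2222 = 0.147

0.147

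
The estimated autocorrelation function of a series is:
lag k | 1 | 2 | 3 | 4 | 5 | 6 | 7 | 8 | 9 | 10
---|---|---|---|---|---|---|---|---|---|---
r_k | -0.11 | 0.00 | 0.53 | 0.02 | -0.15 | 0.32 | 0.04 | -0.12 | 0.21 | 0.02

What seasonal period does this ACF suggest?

3

The largest autocorrelation is r_3 = 0.53, with weaker echoes at lags 6 (0.32) and 9 (0.21); the remaining lags stay at or below 0.04.
The dominant spike at lag 3 indicates a seasonal period of 3.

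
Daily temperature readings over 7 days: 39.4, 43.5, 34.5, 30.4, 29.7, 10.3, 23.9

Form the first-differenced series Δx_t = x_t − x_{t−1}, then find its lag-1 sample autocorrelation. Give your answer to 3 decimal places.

First differences Δx: 4.1, -9.0, -4.1, -0.7, -19.4, 13.6
Mean of differences = -2.5833
Numerator Σ(Δx_t−Δx̄)(Δx_{t+1}−Δx̄) = -339.8303
Denominator Σ(Δx_t−Δx̄)² = 636.3883
r_1(Δx) = -339.8303 / 636.3883 = -0.534

-0.534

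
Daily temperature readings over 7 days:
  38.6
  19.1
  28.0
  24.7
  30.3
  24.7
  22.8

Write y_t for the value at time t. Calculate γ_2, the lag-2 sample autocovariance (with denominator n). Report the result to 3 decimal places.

Mean ȳ = (38.6 + 19.1 + 28.0 + 24.7 + 30.3 + 24.7 + 22.8)/7 = 26.8857
Deviations: 11.7143, -7.7857, 1.1143, -2.1857, 3.4143, -2.1857, -4.0857
Σ_{t=1}^{5}(y_t−ȳ)(y_{t+2}−ȳ) = 24.7024
γ_2 = 24.7024 / 7 = 3.529

3.529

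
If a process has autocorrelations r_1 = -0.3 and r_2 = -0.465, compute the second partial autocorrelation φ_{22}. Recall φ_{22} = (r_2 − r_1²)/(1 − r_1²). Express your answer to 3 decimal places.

-0.610

φ_{22} = (r_2 − r_1²) / (1 − r_1²)
r_1² = (-0.3)² = 0.09
Numerator = -0.465 − 0.0900 = -0.5550; denominator = 1 − 0.0900 = 0.9100
φ_{22} = -0.5550 / 0.9100 = -0.610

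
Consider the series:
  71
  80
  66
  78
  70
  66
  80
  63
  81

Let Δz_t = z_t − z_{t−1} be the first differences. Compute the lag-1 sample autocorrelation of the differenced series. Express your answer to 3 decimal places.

First differences Δz: 9, -14, 12, -8, -4, 14, -17, 18
Mean of differences = 1.2500
Numerator Σ(Δz_t−Δz̄)(Δz_{t+1}−Δz̄) = -938.3125
Denominator Σ(Δz_t−Δz̄)² = 1297.5000
r_1(Δz) = -938.3125 / 1297.5000 = -0.723

-0.723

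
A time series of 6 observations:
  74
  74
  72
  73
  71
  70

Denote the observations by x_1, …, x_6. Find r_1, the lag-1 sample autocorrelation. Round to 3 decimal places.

0.317

Mean x̄ = (74 + 74 + 72 + 73 + 71 + 70)/6 = 72.3333
Deviations from mean: 1.6667, 1.6667, -0.3333, 0.6667, -1.3333, -2.3333
Σ(x_t−x̄)(x_{t+1}−x̄) = (2.7778) + (-0.5556) + (-0.2222) + (-0.8889) + (3.1111) = 4.2222
Denominator Σ(x_t−x̄)² = 13.3333
r_1 = 4.2222 / 13.3333 = 0.317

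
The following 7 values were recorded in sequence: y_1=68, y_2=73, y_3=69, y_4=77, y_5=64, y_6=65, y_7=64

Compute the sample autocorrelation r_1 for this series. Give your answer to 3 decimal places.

Mean ȳ = (68 + 73 + 69 + 77 + 64 + 65 + 64)/7 = 68.5714
Deviations from mean: -0.5714, 4.4286, 0.4286, 8.4286, -4.5714, -3.5714, -4.5714
Σ(y_t−ȳ)(y_{t+1}−ȳ) = (-2.5306) + (1.8980) + (3.6122) + (-38.5306) + (16.3265) + (16.3265) = -2.8980
Denominator Σ(y_t−ȳ)² = 145.7143
r_1 = -2.8980 / 145.7143 = -0.020

-0.020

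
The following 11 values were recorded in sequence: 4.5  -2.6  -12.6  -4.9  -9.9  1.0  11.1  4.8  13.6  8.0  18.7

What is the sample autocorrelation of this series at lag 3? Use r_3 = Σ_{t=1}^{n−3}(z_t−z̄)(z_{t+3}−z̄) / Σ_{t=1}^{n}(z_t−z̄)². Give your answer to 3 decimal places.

Mean z̄ = (4.5 − 2.6 − 12.6 − 4.9 − 9.9 + 1.0 + 11.1 + 4.8 + 13.6 + 8.0 + 18.7)/11 = 2.8818
Numerator Σ_{t=1}^{8}(z_t−z̄)(z_{t+3}−z̄) = 50.3736
Denominator Σ(z_t−z̄)² = 962.3364
r_3 = 50.3736 / 962.3364 = 0.052

0.052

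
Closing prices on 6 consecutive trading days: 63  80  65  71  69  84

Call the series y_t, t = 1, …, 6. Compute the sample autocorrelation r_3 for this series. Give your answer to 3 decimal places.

-0.284

Mean ȳ = (63 + 80 + 65 + 71 + 69 + 84)/6 = 72.0000
Deviations from mean: -9.0000, 8.0000, -7.0000, -1.0000, -3.0000, 12.0000
Σ(y_t−ȳ)(y_{t+3}−ȳ) = (9.0000) + (-24.0000) + (-84.0000) = -99.0000
Denominator Σ(y_t−ȳ)² = 348.0000
r_3 = -99.0000 / 348.0000 = -0.284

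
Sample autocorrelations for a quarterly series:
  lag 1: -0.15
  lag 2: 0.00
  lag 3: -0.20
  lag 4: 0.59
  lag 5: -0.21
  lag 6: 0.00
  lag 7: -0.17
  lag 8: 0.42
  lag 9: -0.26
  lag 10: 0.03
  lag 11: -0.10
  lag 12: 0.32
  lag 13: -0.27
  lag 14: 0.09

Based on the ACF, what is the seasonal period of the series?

The largest autocorrelation is r_4 = 0.59, with weaker echoes at lags 8 (0.42) and 12 (0.32); the remaining lags stay at or below 0.09.
The dominant spike at lag 4 indicates a seasonal period of 4.

4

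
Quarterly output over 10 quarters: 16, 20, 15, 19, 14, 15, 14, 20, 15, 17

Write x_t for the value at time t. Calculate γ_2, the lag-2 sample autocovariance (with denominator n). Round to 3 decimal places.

Mean x̄ = (16 + 20 + 15 + 19 + 14 + 15 + 14 + 20 + 15 + 17)/10 = 16.5000
Σ_{t=1}^{8}(x_t−x̄)(x_{t+2}−x̄) = 16.0000
γ_2 = 16.0000 / 10 = 1.600

1.600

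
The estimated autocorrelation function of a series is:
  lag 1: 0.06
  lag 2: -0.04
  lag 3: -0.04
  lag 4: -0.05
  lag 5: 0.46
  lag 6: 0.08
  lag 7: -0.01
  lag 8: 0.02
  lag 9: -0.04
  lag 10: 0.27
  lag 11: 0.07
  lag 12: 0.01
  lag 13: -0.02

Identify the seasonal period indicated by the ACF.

The largest autocorrelation is r_5 = 0.46, with a weaker echo at lag 10 (0.27); the remaining lags stay at or below 0.08.
The dominant spike at lag 5 indicates a seasonal period of 5.

5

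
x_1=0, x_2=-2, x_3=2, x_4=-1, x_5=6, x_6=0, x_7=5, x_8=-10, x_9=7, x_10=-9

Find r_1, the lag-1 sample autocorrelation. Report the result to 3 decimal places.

-0.646

Mean x̄ = (0 − 2 + 2 − 1 + 6 + 0 + 5 − 10 + 7 − 9)/10 = -0.2000
Numerator Σ_{t=1}^{9}(x_t−x̄)(x_{t+1}−x̄) = -193.6400
Denominator Σ(x_t−x̄)² = 299.6000
r_1 = -193.6400 / 299.6000 = -0.646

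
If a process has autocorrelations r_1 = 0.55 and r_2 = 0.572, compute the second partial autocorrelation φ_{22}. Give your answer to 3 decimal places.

0.386

φ_{22} = (r_2 − r_1²) / (1 − r_1²)
r_1² = (0.55)² = 0.3025
Numerator = 0.572 − 0.3025 = 0.2695; denominator = 1 − 0.3025 = 0.6975
φ_{22} = 0.2695 / 0.6975 = 0.386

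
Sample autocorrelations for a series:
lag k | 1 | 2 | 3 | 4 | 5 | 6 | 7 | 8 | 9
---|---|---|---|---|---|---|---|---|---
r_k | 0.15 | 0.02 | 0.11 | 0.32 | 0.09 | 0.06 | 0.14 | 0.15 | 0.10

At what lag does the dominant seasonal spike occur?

The largest autocorrelation is r_4 = 0.32; the remaining lags stay at or below 0.15.
The dominant spike at lag 4 indicates a seasonal period of 4.

4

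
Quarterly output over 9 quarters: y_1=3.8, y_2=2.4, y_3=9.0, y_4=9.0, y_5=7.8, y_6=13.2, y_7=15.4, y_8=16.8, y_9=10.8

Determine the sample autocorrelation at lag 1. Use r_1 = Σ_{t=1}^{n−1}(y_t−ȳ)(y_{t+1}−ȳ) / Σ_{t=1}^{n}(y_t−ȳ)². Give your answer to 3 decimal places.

0.587

Mean ȳ = (3.8 + 2.4 + 9.0 + 9.0 + 7.8 + 13.2 + 15.4 + 16.8 + 10.8)/9 = 9.8000
Numerator Σ_{t=1}^{8}(y_t−ȳ)(y_{t+1}−ȳ) = 111.0000
Denominator Σ(y_t−ȳ)² = 188.9600
r_1 = 111.0000 / 188.9600 = 0.587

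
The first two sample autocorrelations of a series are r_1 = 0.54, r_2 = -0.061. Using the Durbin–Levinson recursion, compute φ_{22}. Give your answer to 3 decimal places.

φ_{22} = (r_2 − r_1²) / (1 − r_1²)
r_1² = (0.54)² = 0.2916
Numerator = -0.061 − 0.2916 = -0.3526; denominator = 1 − 0.2916 = 0.7084
φ_{22} = -0.3526 / 0.7084 = -0.498

-0.498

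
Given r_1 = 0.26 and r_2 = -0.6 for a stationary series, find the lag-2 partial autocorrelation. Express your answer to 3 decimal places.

-0.716

φ_{22} = (r_2 − r_1²) / (1 − r_1²)
r_1² = (0.26)² = 0.0676
Numerator = -0.6 − 0.0676 = -0.6676; denominator = 1 − 0.0676 = 0.9324
φ_{22} = -0.6676 / 0.9324 = -0.716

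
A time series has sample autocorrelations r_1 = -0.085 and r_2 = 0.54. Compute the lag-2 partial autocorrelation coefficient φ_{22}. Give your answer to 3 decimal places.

0.537

φ_{22} = (r_2 − r_1²) / (1 − r_1²)
r_1² = (-0.085)² = 0.007225
Numerator = 0.54 − 0.0072 = 0.5328; denominator = 1 − 0.0072 = 0.9928
φ_{22} = 0.5328 / 0.9928 = 0.537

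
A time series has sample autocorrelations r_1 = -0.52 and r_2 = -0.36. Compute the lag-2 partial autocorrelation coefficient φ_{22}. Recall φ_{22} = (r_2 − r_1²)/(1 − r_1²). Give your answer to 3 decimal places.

-0.864

φ_{22} = (r_2 − r_1²) / (1 − r_1²)
r_1² = (-0.52)² = 0.2704
Numerator = -0.36 − 0.2704 = -0.6304; denominator = 1 − 0.2704 = 0.7296
φ_{22} = -0.6304 / 0.7296 = -0.864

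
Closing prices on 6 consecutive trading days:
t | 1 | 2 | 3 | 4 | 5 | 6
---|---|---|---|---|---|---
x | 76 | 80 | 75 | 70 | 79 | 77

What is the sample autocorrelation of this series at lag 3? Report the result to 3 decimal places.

Mean x̄ = (76 + 80 + 75 + 70 + 79 + 77)/6 = 76.1667
Deviations from mean: -0.1667, 3.8333, -1.1667, -6.1667, 2.8333, 0.8333
Σ(x_t−x̄)(x_{t+3}−x̄) = (1.0278) + (10.8611) + (-0.9722) = 10.9167
Denominator Σ(x_t−x̄)² = 62.8333
r_3 = 10.9167 / 62.8333 = 0.174

0.174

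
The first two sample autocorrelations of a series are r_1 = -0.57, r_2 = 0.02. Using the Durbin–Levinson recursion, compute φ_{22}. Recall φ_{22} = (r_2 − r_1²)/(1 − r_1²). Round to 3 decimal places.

φ_{22} = (r_2 − r_1²) / (1 − r_1²)
r_1² = (-0.57)² = 0.3249
Numerator = 0.02 − 0.3249 = -0.3049; denominator = 1 − 0.3249 = 0.6751
φ_{22} = -0.3049 / 0.6751 = -0.452

-0.452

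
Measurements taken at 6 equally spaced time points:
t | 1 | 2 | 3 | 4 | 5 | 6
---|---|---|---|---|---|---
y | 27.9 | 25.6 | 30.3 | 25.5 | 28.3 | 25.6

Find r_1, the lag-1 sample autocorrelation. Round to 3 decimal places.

Mean ȳ = (27.9 + 25.6 + 30.3 + 25.5 + 28.3 + 25.6)/6 = 27.2000
Deviations from mean: 0.7000, -1.6000, 3.1000, -1.7000, 1.1000, -1.6000
Σ(y_t−ȳ)(y_{t+1}−ȳ) = (-1.1200) + (-4.9600) + (-5.2700) + (-1.8700) + (-1.7600) = -14.9800
Denominator Σ(y_t−ȳ)² = 19.3200
r_1 = -14.9800 / 19.3200 = -0.775

-0.775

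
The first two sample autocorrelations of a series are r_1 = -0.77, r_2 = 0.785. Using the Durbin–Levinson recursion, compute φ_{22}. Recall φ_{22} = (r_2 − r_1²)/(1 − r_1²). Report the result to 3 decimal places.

0.472

φ_{22} = (r_2 − r_1²) / (1 − r_1²)
r_1² = (-0.77)² = 0.5929
Numerator = 0.785 − 0.5929 = 0.1921; denominator = 1 − 0.5929 = 0.4071
φ_{22} = 0.1921 / 0.4071 = 0.472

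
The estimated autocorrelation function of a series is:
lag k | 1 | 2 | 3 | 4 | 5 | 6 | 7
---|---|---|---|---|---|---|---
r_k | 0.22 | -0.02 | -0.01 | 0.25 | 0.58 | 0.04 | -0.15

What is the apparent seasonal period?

5

The largest autocorrelation is r_5 = 0.58; the remaining lags stay at or below 0.25.
The dominant spike at lag 5 indicates a seasonal period of 5.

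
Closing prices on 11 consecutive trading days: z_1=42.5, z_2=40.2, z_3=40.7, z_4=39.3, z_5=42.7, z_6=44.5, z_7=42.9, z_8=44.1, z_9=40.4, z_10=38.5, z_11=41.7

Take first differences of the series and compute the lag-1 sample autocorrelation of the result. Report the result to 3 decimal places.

-0.166

First differences Δz: -2.3, 0.5, -1.4, 3.4, 1.8, -1.6, 1.2, -3.7, -1.9, 3.2
Mean of differences = -0.0800
Numerator Σ(Δz_t−Δz̄)(Δz_{t+1}−Δz̄) = -8.9224
Denominator Σ(Δz_t−Δz̄)² = 53.7760
r_1(Δz) = -8.9224 / 53.7760 = -0.166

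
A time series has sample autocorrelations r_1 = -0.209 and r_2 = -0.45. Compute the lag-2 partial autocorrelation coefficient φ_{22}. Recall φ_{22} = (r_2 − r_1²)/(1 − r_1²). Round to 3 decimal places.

-0.516

φ_{22} = (r_2 − r_1²) / (1 − r_1²)
r_1² = (-0.209)² = 0.043681
Numerator = -0.45 − 0.0437 = -0.4937; denominator = 1 − 0.0437 = 0.9563
φ_{22} = -0.4937 / 0.9563 = -0.516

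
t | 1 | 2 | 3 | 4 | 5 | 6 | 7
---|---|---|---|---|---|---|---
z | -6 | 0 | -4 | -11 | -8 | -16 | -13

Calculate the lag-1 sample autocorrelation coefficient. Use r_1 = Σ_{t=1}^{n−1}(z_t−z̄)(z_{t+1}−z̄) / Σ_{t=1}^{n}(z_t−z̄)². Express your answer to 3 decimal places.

0.420

Mean z̄ = (-6 + 0 − 4 − 11 − 8 − 16 − 13)/7 = -8.2857
Deviations from mean: 2.2857, 8.2857, 4.2857, -2.7143, 0.2857, -7.7143, -4.7143
Σ(z_t−z̄)(z_{t+1}−z̄) = (18.9388) + (35.5102) + (-11.6327) + (-0.7755) + (-2.2041) + (36.3673) = 76.2041
Denominator Σ(z_t−z̄)² = 181.4286
r_1 = 76.2041 / 181.4286 = 0.420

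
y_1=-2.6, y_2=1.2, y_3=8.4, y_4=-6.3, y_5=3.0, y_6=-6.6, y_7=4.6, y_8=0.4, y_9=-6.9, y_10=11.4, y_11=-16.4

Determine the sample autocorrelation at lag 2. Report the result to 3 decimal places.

0.206

Mean ȳ = (-2.6 + 1.2 + 8.4 − 6.3 + 3.0 − 6.6 + 4.6 + 0.4 − 6.9 + 11.4 − 16.4)/11 = -0.8909
Numerator Σ_{t=1}^{9}(y_t−ȳ)(y_{t+2}−ȳ) = 129.9035
Denominator Σ(y_t−ȳ)² = 630.1291
r_2 = 129.9035 / 630.1291 = 0.206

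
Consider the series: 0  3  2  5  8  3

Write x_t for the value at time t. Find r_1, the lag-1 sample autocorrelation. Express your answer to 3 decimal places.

Mean x̄ = (0 + 3 + 2 + 5 + 8 + 3)/6 = 3.5000
Σ(x_t−x̄)(x_{t+1}−x̄) = (1.7500) + (0.7500) + (-2.2500) + (6.7500) + (-2.2500) = 4.7500
Denominator Σ(x_t−x̄)² = 37.5000
r_1 = 4.7500 / 37.5000 = 0.127

0.127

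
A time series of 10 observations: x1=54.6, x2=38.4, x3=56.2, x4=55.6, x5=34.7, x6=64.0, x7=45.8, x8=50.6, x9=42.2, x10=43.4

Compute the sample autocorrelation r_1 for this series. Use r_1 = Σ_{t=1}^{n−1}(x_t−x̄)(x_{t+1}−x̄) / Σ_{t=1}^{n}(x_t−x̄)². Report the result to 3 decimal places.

-0.562

Mean x̄ = (54.6 + 38.4 + 56.2 + 55.6 + 34.7 + 64.0 + 45.8 + 50.6 + 42.2 + 43.4)/10 = 48.5500
Numerator Σ_{t=1}^{9}(x_t−x̄)(x_{t+1}−x̄) = -425.1875
Denominator Σ(x_t−x̄)² = 756.9850
r_1 = -425.1875 / 756.9850 = -0.562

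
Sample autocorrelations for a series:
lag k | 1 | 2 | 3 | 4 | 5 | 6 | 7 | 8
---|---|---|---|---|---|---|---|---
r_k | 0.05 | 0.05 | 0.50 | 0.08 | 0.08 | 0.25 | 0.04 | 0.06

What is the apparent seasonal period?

3

The largest autocorrelation is r_3 = 0.50, with a weaker echo at lag 6 (0.25); the remaining lags stay at or below 0.08.
The dominant spike at lag 3 indicates a seasonal period of 3.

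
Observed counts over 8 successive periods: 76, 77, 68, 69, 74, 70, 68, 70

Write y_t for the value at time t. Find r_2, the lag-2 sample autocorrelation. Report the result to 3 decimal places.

-0.446

Mean ȳ = (76 + 77 + 68 + 69 + 74 + 70 + 68 + 70)/8 = 71.5000
Deviations from mean: 4.5000, 5.5000, -3.5000, -2.5000, 2.5000, -1.5000, -3.5000, -1.5000
Numerator Σ_{t=1}^{6}(y_t−ȳ)(y_{t+2}−ȳ) = -41.0000
Denominator Σ(y_t−ȳ)² = 92.0000
r_2 = -41.0000 / 92.0000 = -0.446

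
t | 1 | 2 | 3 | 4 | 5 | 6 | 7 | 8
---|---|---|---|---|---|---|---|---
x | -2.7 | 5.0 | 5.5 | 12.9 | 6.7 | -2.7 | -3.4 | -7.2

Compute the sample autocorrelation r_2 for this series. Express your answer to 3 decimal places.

0.008

Mean x̄ = (-2.7 + 5.0 + 5.5 + 12.9 + 6.7 − 2.7 − 3.4 − 7.2)/8 = 1.7625
Deviations from mean: -4.4625, 3.2375, 3.7375, 11.1375, 4.9375, -4.4625, -5.1625, -8.9625
Numerator Σ_{t=1}^{6}(x_t−x̄)(x_{t+2}−x̄) = 2.6372
Denominator Σ(x_t−x̄)² = 319.6788
r_2 = 2.6372 / 319.6788 = 0.008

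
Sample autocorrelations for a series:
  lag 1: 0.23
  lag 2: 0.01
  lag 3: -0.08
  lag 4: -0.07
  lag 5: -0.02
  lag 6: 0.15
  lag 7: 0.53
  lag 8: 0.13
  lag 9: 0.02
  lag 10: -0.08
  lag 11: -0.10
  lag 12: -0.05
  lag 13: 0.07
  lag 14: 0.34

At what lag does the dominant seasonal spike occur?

The largest autocorrelation is r_7 = 0.53, with a weaker echo at lag 14 (0.34); the remaining lags stay at or below 0.23. The elevated value at lag 1 (0.23), dropping to 0.01 at lag 2, reflects decaying short-term dependence rather than seasonality.
The dominant spike at lag 7 indicates a seasonal period of 7.

7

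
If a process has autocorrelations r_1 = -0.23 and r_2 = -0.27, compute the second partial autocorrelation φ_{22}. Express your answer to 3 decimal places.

-0.341

φ_{22} = (r_2 − r_1²) / (1 − r_1²)
r_1² = (-0.23)² = 0.0529
Numerator = -0.27 − 0.0529 = -0.3229; denominator = 1 − 0.0529 = 0.9471
φ_{22} = -0.3229 / 0.9471 = -0.341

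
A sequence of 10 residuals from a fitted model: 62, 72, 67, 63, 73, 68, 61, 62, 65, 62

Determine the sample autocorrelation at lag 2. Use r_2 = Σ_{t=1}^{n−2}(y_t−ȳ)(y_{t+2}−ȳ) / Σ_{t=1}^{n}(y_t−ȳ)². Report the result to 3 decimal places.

-0.261

Mean ȳ = (62 + 72 + 67 + 63 + 73 + 68 + 61 + 62 + 65 + 62)/10 = 65.5000
Numerator Σ_{t=1}^{8}(y_t−ȳ)(y_{t+2}−ȳ) = -44.5000
Denominator Σ(y_t−ȳ)² = 170.5000
r_2 = -44.5000 / 170.5000 = -0.261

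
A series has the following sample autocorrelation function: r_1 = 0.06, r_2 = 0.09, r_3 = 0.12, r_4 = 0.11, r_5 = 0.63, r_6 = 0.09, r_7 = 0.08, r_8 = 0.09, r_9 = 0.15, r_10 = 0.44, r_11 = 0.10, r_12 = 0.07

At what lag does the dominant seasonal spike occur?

The largest autocorrelation is r_5 = 0.63, with a weaker echo at lag 10 (0.44); the remaining lags stay at or below 0.15.
The dominant spike at lag 5 indicates a seasonal period of 5.

5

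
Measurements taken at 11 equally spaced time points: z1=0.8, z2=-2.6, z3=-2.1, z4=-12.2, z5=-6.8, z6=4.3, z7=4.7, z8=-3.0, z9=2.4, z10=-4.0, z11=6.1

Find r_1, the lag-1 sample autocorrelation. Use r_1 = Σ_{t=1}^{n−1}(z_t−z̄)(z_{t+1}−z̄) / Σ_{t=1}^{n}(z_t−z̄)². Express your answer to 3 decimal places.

Mean z̄ = (0.8 − 2.6 − 2.1 − 12.2 − 6.8 + 4.3 + 4.7 − 3.0 + 2.4 − 4.0 + 6.1)/11 = -1.1273
Numerator Σ_{t=1}^{10}(z_t−z̄)(z_{t+1}−z̄) = 24.6029
Denominator Σ(z_t−z̄)² = 301.4618
r_1 = 24.6029 / 301.4618 = 0.082

0.082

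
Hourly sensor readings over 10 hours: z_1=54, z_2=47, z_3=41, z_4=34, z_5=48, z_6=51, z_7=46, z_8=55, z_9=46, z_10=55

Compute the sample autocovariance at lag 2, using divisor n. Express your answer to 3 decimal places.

Mean z̄ = (54 + 47 + 41 + 34 + 48 + 51 + 46 + 55 + 46 + 55)/10 = 47.7000
Σ_{t=1}^{8}(z_t−z̄)(z_{t+2}−z̄) = -0.0800
γ_2 = -0.0800 / 10 = -0.008

-0.008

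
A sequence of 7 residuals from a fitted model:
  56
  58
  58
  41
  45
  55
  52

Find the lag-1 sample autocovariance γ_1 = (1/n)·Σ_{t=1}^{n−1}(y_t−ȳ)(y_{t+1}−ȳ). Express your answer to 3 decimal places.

7.201

Mean ȳ = (56 + 58 + 58 + 41 + 45 + 55 + 52)/7 = 52.1429
Deviations: 3.8571, 5.8571, 5.8571, -11.1429, -7.1429, 2.8571, -0.1429
Σ_{t=1}^{6}(y_t−ȳ)(y_{t+1}−ȳ) = 50.4082
γ_1 = 50.4082 / 7 = 7.201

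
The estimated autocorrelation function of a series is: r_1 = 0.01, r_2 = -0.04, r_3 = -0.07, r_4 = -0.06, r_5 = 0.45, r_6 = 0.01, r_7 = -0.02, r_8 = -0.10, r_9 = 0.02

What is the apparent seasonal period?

5

The largest autocorrelation is r_5 = 0.45; the remaining lags stay at or below 0.02.
The dominant spike at lag 5 indicates a seasonal period of 5.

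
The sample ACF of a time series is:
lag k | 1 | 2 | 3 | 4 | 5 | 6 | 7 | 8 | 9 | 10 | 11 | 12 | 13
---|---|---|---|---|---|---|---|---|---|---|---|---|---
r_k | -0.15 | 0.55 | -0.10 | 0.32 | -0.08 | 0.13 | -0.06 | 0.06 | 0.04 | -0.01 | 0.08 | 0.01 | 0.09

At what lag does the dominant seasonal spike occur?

The largest autocorrelation is r_2 = 0.55, with a weaker echo at lag 4 (0.32); the remaining lags stay at or below 0.13.
The dominant spike at lag 2 indicates a seasonal period of 2.

2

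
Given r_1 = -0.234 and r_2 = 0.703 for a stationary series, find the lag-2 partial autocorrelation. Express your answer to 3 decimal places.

φ_{22} = (r_2 − r_1²) / (1 − r_1²)
r_1² = (-0.234)² = 0.054756
Numerator = 0.703 − 0.0548 = 0.6482; denominator = 1 − 0.0548 = 0.9452
φ_{22} = 0.6482 / 0.9452 = 0.686

0.686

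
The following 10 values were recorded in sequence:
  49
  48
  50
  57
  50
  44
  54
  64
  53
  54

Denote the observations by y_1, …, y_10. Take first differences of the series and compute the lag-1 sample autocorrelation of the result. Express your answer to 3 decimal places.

First differences Δy: -1, 2, 7, -7, -6, 10, 10, -11, 1
Mean of differences = 0.5556
Numerator Σ(Δy_t−Δȳ)(Δy_{t+1}−Δȳ) = -79.0864
Denominator Σ(Δy_t−Δȳ)² = 458.2222
r_1(Δy) = -79.0864 / 458.2222 = -0.173

-0.173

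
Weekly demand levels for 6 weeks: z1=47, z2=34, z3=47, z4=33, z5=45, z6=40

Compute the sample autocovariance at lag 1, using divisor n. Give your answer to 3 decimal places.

Mean z̄ = (47 + 34 + 47 + 33 + 45 + 40)/6 = 41.0000
Σ_{t=1}^{5}(z_t−z̄)(z_{t+1}−z̄) = -168.0000
γ_1 = -168.0000 / 6 = -28.000

-28.000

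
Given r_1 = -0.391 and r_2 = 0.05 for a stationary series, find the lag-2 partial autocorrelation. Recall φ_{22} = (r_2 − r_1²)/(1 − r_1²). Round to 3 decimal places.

-0.121

φ_{22} = (r_2 − r_1²) / (1 − r_1²)
r_1² = (-0.391)² = 0.152881
Numerator = 0.05 − 0.1529 = -0.1029; denominator = 1 − 0.1529 = 0.8471
φ_{22} = -0.1029 / 0.8471 = -0.121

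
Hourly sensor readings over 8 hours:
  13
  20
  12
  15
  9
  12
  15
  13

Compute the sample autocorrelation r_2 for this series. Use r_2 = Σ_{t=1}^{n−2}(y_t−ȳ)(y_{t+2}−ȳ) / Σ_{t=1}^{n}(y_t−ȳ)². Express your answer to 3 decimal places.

Mean ȳ = (13 + 20 + 12 + 15 + 9 + 12 + 15 + 13)/8 = 13.6250
Numerator Σ_{t=1}^{6}(y_t−ȳ)(y_{t+2}−ȳ) = 9.7188
Denominator Σ(y_t−ȳ)² = 71.8750
r_2 = 9.7188 / 71.8750 = 0.135

0.135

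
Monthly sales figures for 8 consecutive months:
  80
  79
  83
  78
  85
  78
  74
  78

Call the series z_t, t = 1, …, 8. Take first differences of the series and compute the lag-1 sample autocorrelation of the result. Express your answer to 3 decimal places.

-0.569

First differences Δz: -1, 4, -5, 7, -7, -4, 4
Mean of differences = -0.2857
Numerator Σ(Δz_t−Δz̄)(Δz_{t+1}−Δz̄) = -97.5102
Denominator Σ(Δz_t−Δz̄)² = 171.4286
r_1(Δz) = -97.5102 / 171.4286 = -0.569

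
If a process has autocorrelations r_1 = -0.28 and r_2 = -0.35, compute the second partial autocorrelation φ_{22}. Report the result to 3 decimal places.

φ_{22} = (r_2 − r_1²) / (1 − r_1²)
r_1² = (-0.28)² = 0.0784
Numerator = -0.35 − 0.0784 = -0.4284; denominator = 1 − 0.0784 = 0.9216
φ_{22} = -0.4284 / 0.9216 = -0.465

-0.465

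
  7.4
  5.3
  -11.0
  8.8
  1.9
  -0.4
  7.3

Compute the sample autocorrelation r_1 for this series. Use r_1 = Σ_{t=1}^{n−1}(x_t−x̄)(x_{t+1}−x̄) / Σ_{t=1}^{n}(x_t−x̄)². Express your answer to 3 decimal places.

Mean x̄ = (7.4 + 5.3 − 11.0 + 8.8 + 1.9 − 0.4 + 7.3)/7 = 2.7571
Σ(x_t−x̄)(x_{t+1}−x̄) = (11.8061) + (-34.9824) + (-83.1324) + (-5.1796) + (2.7061) + (-14.3424) = -123.1247
Denominator Σ(x_t−x̄)² = 285.1371
r_1 = -123.1247 / 285.1371 = -0.432

-0.432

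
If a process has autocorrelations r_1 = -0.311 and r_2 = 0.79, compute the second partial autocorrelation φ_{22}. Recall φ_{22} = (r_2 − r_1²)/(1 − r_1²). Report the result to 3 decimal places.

0.768

φ_{22} = (r_2 − r_1²) / (1 − r_1²)
r_1² = (-0.311)² = 0.096721
Numerator = 0.79 − 0.0967 = 0.6933; denominator = 1 − 0.0967 = 0.9033
φ_{22} = 0.6933 / 0.9033 = 0.768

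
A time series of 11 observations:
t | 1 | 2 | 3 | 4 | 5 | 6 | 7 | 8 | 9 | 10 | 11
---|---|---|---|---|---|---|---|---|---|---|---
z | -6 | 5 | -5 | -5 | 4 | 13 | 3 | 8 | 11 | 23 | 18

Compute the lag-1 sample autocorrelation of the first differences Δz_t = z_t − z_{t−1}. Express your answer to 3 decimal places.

First differences Δz: 11, -10, 0, 9, 9, -10, 5, 3, 12, -5
Mean of differences = 2.4000
Numerator Σ(Δz_t−Δz̄)(Δz_{t+1}−Δz̄) = -226.9600
Denominator Σ(Δz_t−Δz̄)² = 628.4000
r_1(Δz) = -226.9600 / 628.4000 = -0.361

-0.361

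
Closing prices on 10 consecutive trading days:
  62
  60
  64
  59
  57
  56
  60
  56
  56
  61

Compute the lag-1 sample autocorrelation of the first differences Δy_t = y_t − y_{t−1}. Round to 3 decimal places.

First differences Δy: -2, 4, -5, -2, -1, 4, -4, 0, 5
Mean of differences = -0.1111
Numerator Σ(Δy_t−Δȳ)(Δy_{t+1}−Δȳ) = -36.4568
Denominator Σ(Δy_t−Δȳ)² = 106.8889
r_1(Δy) = -36.4568 / 106.8889 = -0.341

-0.341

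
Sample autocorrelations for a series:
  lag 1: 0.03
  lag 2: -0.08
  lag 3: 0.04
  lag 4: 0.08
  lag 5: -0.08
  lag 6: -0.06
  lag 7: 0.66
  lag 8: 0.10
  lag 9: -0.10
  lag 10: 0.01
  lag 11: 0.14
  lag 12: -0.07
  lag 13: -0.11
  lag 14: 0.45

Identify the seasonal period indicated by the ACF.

The largest autocorrelation is r_7 = 0.66, with a weaker echo at lag 14 (0.45); the remaining lags stay at or below 0.14.
The dominant spike at lag 7 indicates a seasonal period of 7.

7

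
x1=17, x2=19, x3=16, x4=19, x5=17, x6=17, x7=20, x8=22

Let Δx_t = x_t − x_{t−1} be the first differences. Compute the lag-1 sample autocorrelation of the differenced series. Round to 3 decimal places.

First differences Δx: 2, -3, 3, -2, 0, 3, 2
Mean of differences = 0.7143
Numerator Σ(Δx_t−Δx̄)(Δx_{t+1}−Δx̄) = -16.2245
Denominator Σ(Δx_t−Δx̄)² = 35.4286
r_1(Δx) = -16.2245 / 35.4286 = -0.458

-0.458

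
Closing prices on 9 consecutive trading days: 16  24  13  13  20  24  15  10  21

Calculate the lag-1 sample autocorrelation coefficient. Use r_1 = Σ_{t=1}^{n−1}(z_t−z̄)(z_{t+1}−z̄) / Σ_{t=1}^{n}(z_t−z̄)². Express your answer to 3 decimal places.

-0.183

Mean z̄ = (16 + 24 + 13 + 13 + 20 + 24 + 15 + 10 + 21)/9 = 17.3333
Numerator Σ_{t=1}^{8}(z_t−z̄)(z_{t+1}−z̄) = -38.1111
Denominator Σ(z_t−z̄)² = 208.0000
r_1 = -38.1111 / 208.0000 = -0.183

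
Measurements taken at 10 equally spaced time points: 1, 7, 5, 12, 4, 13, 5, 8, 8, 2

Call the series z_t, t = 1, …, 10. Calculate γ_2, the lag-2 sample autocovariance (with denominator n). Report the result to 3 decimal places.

Mean z̄ = (1 + 7 + 5 + 12 + 4 + 13 + 5 + 8 + 8 + 2)/10 = 6.5000
Σ_{t=1}^{8}(z_t−z̄)(z_{t+2}−z̄) = 55.0000
γ_2 = 55.0000 / 10 = 5.500

5.500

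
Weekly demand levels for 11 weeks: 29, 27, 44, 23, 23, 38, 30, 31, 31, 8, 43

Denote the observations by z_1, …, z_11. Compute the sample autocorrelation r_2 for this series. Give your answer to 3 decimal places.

-0.142

Mean z̄ = (29 + 27 + 44 + 23 + 23 + 38 + 30 + 31 + 31 + 8 + 43)/11 = 29.7273
Numerator Σ_{t=1}^{9}(z_t−z̄)(z_{t+2}−z̄) = -145.4215
Denominator Σ(z_t−z̄)² = 1022.1818
r_2 = -145.4215 / 1022.1818 = -0.142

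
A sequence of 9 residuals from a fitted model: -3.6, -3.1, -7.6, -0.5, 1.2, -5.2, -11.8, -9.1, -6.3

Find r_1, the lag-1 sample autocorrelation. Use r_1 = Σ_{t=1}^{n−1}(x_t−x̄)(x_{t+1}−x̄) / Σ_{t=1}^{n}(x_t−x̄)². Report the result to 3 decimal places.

0.347

Mean x̄ = (-3.6 − 3.1 − 7.6 − 0.5 + 1.2 − 5.2 − 11.8 − 9.1 − 6.3)/9 = -5.1111
Numerator Σ_{t=1}^{8}(x_t−x̄)(x_{t+1}−x̄) = 47.1154
Denominator Σ(x_t−x̄)² = 135.6889
r_1 = 47.1154 / 135.6889 = 0.347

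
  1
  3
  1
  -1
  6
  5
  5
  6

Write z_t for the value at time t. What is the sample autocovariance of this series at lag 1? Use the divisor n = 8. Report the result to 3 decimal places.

Mean z̄ = (1 + 3 + 1 − 1 + 6 + 5 + 5 + 6)/8 = 3.2500
Σ_{t=1}^{7}(z_t−z̄)(z_{t+1}−z̄) = 11.6875
γ_1 = 11.6875 / 8 = 1.461

1.461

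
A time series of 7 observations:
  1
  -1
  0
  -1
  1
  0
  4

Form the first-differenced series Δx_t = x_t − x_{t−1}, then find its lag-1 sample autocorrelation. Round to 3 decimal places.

-0.461

First differences Δx: -2, 1, -1, 2, -1, 4
Mean of differences = 0.5000
Numerator Σ(Δx_t−Δx̄)(Δx_{t+1}−Δx̄) = -11.7500
Denominator Σ(Δx_t−Δx̄)² = 25.5000
r_1(Δx) = -11.7500 / 25.5000 = -0.461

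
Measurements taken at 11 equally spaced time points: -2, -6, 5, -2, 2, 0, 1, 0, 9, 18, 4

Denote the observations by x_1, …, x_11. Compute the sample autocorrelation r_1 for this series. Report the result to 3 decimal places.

0.296

Mean x̄ = (-2 − 6 + 5 − 2 + 2 + 0 + 1 + 0 + 9 + 18 + 4)/11 = 2.6364
Numerator Σ_{t=1}^{10}(x_t−x̄)(x_{t+1}−x̄) = 123.8678
Denominator Σ(x_t−x̄)² = 418.5455
r_1 = 123.8678 / 418.5455 = 0.296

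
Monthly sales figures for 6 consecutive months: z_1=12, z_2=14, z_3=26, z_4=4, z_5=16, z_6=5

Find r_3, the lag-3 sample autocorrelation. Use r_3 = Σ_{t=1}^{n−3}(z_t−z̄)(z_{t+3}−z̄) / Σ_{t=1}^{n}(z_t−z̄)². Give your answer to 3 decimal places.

Mean z̄ = (12 + 14 + 26 + 4 + 16 + 5)/6 = 12.8333
Deviations from mean: -0.8333, 1.1667, 13.1667, -8.8333, 3.1667, -7.8333
Σ(z_t−z̄)(z_{t+3}−z̄) = (7.3611) + (3.6944) + (-103.1389) = -92.0833
Denominator Σ(z_t−z̄)² = 324.8333
r_3 = -92.0833 / 324.8333 = -0.283

-0.283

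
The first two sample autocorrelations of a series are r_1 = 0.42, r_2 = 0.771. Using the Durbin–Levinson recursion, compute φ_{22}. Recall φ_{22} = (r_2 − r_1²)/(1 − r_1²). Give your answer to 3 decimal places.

φ_{22} = (r_2 − r_1²) / (1 − r_1²)
r_1² = (0.42)² = 0.1764
Numerator = 0.771 − 0.1764 = 0.5946; denominator = 1 − 0.1764 = 0.8236
φ_{22} = 0.5946 / 0.8236 = 0.722

0.722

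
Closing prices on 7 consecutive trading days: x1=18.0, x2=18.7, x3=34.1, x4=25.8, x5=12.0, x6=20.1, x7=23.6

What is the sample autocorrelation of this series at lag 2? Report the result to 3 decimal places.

Mean x̄ = (18.0 + 18.7 + 34.1 + 25.8 + 12.0 + 20.1 + 23.6)/7 = 21.7571
Σ(x_t−x̄)(x_{t+2}−x̄) = (-46.3739) + (-12.3596) + (-120.4310) + (-6.6996) + (-17.9810) = -203.8451
Denominator Σ(x_t−x̄)² = 293.4971
r_2 = -203.8451 / 293.4971 = -0.695

-0.695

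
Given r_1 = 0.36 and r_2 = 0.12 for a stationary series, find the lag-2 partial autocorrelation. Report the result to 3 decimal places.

φ_{22} = (r_2 − r_1²) / (1 − r_1²)
r_1² = (0.36)² = 0.1296
Numerator = 0.12 − 0.1296 = -0.0096; denominator = 1 − 0.1296 = 0.8704
φ_{22} = -0.0096 / 0.8704 = -0.011

-0.011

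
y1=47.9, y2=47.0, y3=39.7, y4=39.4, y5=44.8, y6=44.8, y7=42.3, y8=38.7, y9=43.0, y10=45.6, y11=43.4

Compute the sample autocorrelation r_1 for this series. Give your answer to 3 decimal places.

Mean ȳ = (47.9 + 47.0 + 39.7 + 39.4 + 44.8 + 44.8 + 42.3 + 38.7 + 43.0 + 45.6 + 43.4)/11 = 43.3273
Numerator Σ_{t=1}^{10}(y_t−ȳ)(y_{t+1}−ȳ) = 18.2793
Denominator Σ(y_t−ȳ)² = 95.0618
r_1 = 18.2793 / 95.0618 = 0.192

0.192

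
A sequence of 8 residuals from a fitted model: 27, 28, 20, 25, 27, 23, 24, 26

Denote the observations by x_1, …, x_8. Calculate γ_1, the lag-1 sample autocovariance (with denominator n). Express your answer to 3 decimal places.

-1.500

Mean x̄ = (27 + 28 + 20 + 25 + 27 + 23 + 24 + 26)/8 = 25.0000
Deviations: 2.0000, 3.0000, -5.0000, 0.0000, 2.0000, -2.0000, -1.0000, 1.0000
Σ_{t=1}^{7}(x_t−x̄)(x_{t+1}−x̄) = -12.0000
γ_1 = -12.0000 / 8 = -1.500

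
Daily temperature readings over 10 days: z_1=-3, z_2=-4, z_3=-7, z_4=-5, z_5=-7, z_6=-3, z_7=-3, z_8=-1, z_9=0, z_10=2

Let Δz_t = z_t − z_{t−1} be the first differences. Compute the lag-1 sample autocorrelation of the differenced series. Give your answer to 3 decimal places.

-0.336

First differences Δz: -1, -3, 2, -2, 4, 0, 2, 1, 2
Mean of differences = 0.5556
Numerator Σ(Δz_t−Δz̄)(Δz_{t+1}−Δz̄) = -13.5309
Denominator Σ(Δz_t−Δz̄)² = 40.2222
r_1(Δz) = -13.5309 / 40.2222 = -0.336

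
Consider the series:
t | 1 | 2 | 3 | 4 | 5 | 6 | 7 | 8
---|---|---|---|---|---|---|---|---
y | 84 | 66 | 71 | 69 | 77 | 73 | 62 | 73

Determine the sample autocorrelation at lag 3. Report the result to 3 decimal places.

Mean ȳ = (84 + 66 + 71 + 69 + 77 + 73 + 62 + 73)/8 = 71.8750
Deviations from mean: 12.1250, -5.8750, -0.8750, -2.8750, 5.1250, 1.1250, -9.8750, 1.1250
Σ(y_t−ȳ)(y_{t+3}−ȳ) = (-34.8594) + (-30.1094) + (-0.9844) + (28.3906) + (5.7656) = -31.7969
Denominator Σ(y_t−ȳ)² = 316.8750
r_3 = -31.7969 / 316.8750 = -0.100

-0.100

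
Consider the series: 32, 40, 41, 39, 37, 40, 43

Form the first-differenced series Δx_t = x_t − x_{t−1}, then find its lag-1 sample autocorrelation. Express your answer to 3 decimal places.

First differences Δx: 8, 1, -2, -2, 3, 3
Mean of differences = 1.8333
Numerator Σ(Δx_t−Δx̄)(Δx_{t+1}−Δx̄) = 9.6389
Denominator Σ(Δx_t−Δx̄)² = 70.8333
r_1(Δx) = 9.6389 / 70.8333 = 0.136

0.136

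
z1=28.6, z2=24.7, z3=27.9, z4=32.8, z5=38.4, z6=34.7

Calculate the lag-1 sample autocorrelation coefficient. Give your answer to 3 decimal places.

0.551

Mean z̄ = (28.6 + 24.7 + 27.9 + 32.8 + 38.4 + 34.7)/6 = 31.1833
Deviations from mean: -2.5833, -6.4833, -3.2833, 1.6167, 7.2167, 3.5167
Σ(z_t−z̄)(z_{t+1}−z̄) = (16.7486) + (21.2869) + (-5.3081) + (11.6669) + (25.3786) = 69.7731
Denominator Σ(z_t−z̄)² = 126.5483
r_1 = 69.7731 / 126.5483 = 0.551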